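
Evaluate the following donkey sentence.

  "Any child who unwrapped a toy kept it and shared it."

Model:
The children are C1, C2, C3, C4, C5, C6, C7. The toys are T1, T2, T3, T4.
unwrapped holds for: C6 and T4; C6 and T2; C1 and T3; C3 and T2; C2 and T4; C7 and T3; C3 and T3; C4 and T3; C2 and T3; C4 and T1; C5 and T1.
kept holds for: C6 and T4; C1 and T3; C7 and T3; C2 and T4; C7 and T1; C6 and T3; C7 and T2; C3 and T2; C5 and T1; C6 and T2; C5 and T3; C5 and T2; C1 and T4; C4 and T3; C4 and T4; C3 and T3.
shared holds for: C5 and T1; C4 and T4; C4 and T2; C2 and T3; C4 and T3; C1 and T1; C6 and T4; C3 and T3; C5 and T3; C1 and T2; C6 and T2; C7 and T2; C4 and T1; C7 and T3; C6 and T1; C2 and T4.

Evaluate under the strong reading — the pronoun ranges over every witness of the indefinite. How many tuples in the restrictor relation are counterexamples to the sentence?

"it" takes "a toy" as antecedent — a donkey pronoun bound across the clause boundary.
Strong reading: for every (c,t) with unwrapped(c,t), kept(c,t) ∧ shared(c,t).
Restrictor pairs: (C1,T3) ✗  (C2,T3) ✗  (C2,T4) ✓  (C3,T2) ✗  (C3,T3) ✓  (C4,T1) ✗  (C4,T3) ✓  (C5,T1) ✓  (C6,T2) ✓  (C6,T4) ✓  (C7,T3) ✓
Counterexamples (restrictor pairs failing the scope): 4.

4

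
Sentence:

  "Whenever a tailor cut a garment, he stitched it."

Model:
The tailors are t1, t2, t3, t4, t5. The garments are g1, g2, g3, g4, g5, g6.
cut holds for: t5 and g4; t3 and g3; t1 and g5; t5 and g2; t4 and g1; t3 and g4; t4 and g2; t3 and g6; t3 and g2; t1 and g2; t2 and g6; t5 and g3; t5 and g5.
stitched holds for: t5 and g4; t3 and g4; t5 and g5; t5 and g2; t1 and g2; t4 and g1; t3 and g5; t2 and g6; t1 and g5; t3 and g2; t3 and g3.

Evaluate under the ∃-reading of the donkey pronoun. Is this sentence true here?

"it" takes "a garment" as antecedent — a donkey pronoun bound across the clause boundary.
Weak reading: every tailor t with some cut-garment has at least one cut-garment g such that stitched(t,g).
Per tailor: t1:✓  t2:✓  t3:✓  t4:✓  t5:✓
Every tailor in the restrictor has a witness.

True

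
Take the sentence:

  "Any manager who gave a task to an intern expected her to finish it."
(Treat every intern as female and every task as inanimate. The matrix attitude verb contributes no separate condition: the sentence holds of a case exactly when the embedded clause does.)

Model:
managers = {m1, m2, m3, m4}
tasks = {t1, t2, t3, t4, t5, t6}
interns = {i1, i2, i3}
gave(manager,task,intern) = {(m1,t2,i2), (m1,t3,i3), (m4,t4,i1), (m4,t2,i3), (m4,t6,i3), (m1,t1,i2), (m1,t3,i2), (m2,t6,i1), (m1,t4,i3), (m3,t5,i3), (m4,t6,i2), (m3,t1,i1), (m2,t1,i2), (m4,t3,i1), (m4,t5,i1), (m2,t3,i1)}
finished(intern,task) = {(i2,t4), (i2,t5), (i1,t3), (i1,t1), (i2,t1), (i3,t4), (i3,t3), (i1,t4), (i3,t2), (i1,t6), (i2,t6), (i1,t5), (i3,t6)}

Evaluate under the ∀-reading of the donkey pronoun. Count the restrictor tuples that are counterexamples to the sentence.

"her" takes "an intern" as antecedent and "it" takes "a task"; both are donkey pronouns co-varying with the restrictor.
Strong reading: for every (m,t,i) with gave(m,t,i), finished(i,t).
Restrictor triples: (m1,t1,i2)→finished(i2,t1) ✓  (m1,t2,i2)→finished(i2,t2) ✗  (m1,t3,i2)→finished(i2,t3) ✗  (m1,t3,i3)→finished(i3,t3) ✓  (m1,t4,i3)→finished(i3,t4) ✓  (m2,t1,i2)→finished(i2,t1) ✓  (m2,t3,i1)→finished(i1,t3) ✓  (m2,t6,i1)→finished(i1,t6) ✓  (m3,t1,i1)→finished(i1,t1) ✓  (m3,t5,i3)→finished(i3,t5) ✗  (m4,t2,i3)→finished(i3,t2) ✓  (m4,t3,i1)→finished(i1,t3) ✓  (m4,t4,i1)→finished(i1,t4) ✓  (m4,t5,i1)→finished(i1,t5) ✓  (m4,t6,i2)→finished(i2,t6) ✓  (m4,t6,i3)→finished(i3,t6) ✓
Counterexamples (restrictor triples failing the scope): 3.

3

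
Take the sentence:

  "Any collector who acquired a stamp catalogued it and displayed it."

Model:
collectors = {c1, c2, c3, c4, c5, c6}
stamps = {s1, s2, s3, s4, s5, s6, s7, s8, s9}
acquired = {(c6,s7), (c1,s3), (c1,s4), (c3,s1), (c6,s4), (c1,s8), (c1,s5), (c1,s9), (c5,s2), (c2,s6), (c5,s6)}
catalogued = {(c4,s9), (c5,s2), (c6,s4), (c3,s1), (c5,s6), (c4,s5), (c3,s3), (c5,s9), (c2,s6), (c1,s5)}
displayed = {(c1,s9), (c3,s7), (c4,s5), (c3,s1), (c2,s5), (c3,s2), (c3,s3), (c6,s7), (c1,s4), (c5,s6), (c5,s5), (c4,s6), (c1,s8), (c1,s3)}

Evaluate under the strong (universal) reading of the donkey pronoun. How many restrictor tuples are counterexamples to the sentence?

9

"it" takes "a stamp" as antecedent — a donkey pronoun bound across the clause boundary.
Strong reading: for every (c,s) with acquired(c,s), catalogued(c,s) ∧ displayed(c,s).
Restrictor pairs: (c1,s3) ✗  (c1,s4) ✗  (c1,s5) ✗  (c1,s8) ✗  (c1,s9) ✗  (c2,s6) ✗  (c3,s1) ✓  (c5,s2) ✗  (c5,s6) ✓  (c6,s4) ✗  (c6,s7) ✗
Counterexamples (restrictor pairs failing the scope): 9.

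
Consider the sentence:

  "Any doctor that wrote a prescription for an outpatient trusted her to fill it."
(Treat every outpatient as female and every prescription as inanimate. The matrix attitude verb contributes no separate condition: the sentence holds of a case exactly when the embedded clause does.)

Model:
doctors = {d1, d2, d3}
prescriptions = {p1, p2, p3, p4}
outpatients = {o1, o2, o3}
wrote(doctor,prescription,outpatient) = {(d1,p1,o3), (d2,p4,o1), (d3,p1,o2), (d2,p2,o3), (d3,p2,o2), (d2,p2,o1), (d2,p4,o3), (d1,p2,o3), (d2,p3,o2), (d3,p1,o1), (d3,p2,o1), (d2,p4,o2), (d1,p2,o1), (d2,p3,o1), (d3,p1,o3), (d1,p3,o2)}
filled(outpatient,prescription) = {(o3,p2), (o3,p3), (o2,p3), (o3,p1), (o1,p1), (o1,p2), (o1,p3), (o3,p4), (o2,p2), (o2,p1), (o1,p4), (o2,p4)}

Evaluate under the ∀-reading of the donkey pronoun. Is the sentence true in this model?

True

"her" takes "an outpatient" as antecedent and "it" takes "a prescription"; both are donkey pronouns co-varying with the restrictor.
Strong reading: for every (d,p,o) with wrote(d,p,o), filled(o,p).
Restrictor triples: (d1,p1,o3)→filled(o3,p1) ✓  (d1,p2,o1)→filled(o1,p2) ✓  (d1,p2,o3)→filled(o3,p2) ✓  (d1,p3,o2)→filled(o2,p3) ✓  (d2,p2,o1)→filled(o1,p2) ✓  (d2,p2,o3)→filled(o3,p2) ✓  (d2,p3,o1)→filled(o1,p3) ✓  (d2,p3,o2)→filled(o2,p3) ✓  (d2,p4,o1)→filled(o1,p4) ✓  (d2,p4,o2)→filled(o2,p4) ✓  (d2,p4,o3)→filled(o3,p4) ✓  (d3,p1,o1)→filled(o1,p1) ✓  (d3,p1,o2)→filled(o2,p1) ✓  (d3,p1,o3)→filled(o3,p1) ✓  (d3,p2,o1)→filled(o1,p2) ✓  (d3,p2,o2)→filled(o2,p2) ✓
Every restrictor triple satisfies the scope.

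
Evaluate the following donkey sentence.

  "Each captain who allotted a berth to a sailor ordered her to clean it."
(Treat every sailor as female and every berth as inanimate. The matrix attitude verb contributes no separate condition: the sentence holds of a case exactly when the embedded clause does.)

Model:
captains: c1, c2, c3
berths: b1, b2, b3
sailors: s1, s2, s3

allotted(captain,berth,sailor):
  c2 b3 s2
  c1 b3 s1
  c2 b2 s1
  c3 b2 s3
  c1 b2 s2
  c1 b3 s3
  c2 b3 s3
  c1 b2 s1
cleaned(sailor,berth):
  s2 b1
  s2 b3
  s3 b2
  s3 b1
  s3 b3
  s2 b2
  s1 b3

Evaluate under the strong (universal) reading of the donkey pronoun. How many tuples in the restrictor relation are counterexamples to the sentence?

"her" takes "a sailor" as antecedent and "it" takes "a berth"; both are donkey pronouns co-varying with the restrictor.
Strong reading: for every (c,b,s) with allotted(c,b,s), cleaned(s,b).
Restrictor triples: (c1,b2,s1)→cleaned(s1,b2) ✗  (c1,b2,s2)→cleaned(s2,b2) ✓  (c1,b3,s1)→cleaned(s1,b3) ✓  (c1,b3,s3)→cleaned(s3,b3) ✓  (c2,b2,s1)→cleaned(s1,b2) ✗  (c2,b3,s2)→cleaned(s2,b3) ✓  (c2,b3,s3)→cleaned(s3,b3) ✓  (c3,b2,s3)→cleaned(s3,b2) ✓
Counterexamples (restrictor triples failing the scope): 2.

2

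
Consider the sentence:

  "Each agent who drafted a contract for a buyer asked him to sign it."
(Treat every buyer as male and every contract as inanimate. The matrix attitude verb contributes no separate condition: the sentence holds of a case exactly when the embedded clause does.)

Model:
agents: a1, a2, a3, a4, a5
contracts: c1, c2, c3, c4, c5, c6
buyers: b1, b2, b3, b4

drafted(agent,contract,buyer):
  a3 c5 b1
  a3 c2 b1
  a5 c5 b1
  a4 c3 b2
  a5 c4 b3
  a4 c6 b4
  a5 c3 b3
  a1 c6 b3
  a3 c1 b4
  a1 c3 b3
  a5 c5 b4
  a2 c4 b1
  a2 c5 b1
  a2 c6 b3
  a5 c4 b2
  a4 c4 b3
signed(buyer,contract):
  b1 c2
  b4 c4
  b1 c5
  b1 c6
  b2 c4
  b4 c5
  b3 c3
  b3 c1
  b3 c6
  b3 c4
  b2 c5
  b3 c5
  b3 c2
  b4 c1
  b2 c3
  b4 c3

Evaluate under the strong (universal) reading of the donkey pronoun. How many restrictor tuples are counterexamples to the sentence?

2

"him" takes "a buyer" as antecedent and "it" takes "a contract"; both are donkey pronouns co-varying with the restrictor.
Strong reading: for every (a,c,b) with drafted(a,c,b), signed(b,c).
Restrictor triples: (a1,c3,b3)→signed(b3,c3) ✓  (a1,c6,b3)→signed(b3,c6) ✓  (a2,c4,b1)→signed(b1,c4) ✗  (a2,c5,b1)→signed(b1,c5) ✓  (a2,c6,b3)→signed(b3,c6) ✓  (a3,c1,b4)→signed(b4,c1) ✓  (a3,c2,b1)→signed(b1,c2) ✓  (a3,c5,b1)→signed(b1,c5) ✓  (a4,c3,b2)→signed(b2,c3) ✓  (a4,c4,b3)→signed(b3,c4) ✓  (a4,c6,b4)→signed(b4,c6) ✗  (a5,c3,b3)→signed(b3,c3) ✓  (a5,c4,b2)→signed(b2,c4) ✓  (a5,c4,b3)→signed(b3,c4) ✓  (a5,c5,b1)→signed(b1,c5) ✓  (a5,c5,b4)→signed(b4,c5) ✓
Counterexamples (restrictor triples failing the scope): 2.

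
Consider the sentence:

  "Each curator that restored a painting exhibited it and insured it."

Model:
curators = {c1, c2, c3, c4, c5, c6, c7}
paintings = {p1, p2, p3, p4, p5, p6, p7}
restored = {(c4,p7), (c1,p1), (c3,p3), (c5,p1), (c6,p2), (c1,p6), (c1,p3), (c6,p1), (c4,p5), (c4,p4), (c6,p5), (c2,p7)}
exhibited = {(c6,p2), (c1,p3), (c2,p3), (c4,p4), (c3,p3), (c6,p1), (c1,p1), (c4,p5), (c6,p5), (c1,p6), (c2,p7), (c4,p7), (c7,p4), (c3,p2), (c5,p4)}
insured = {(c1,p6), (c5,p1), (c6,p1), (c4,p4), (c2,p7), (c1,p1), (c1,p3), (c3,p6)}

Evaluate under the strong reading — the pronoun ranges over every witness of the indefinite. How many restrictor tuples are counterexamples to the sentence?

6

"it" takes "a painting" as antecedent — a donkey pronoun bound across the clause boundary.
Strong reading: for every (c,p) with restored(c,p), exhibited(c,p) ∧ insured(c,p).
Restrictor pairs: (c1,p1) ✓  (c1,p3) ✓  (c1,p6) ✓  (c2,p7) ✓  (c3,p3) ✗  (c4,p4) ✓  (c4,p5) ✗  (c4,p7) ✗  (c5,p1) ✗  (c6,p1) ✓  (c6,p2) ✗  (c6,p5) ✗
Counterexamples (restrictor pairs failing the scope): 6.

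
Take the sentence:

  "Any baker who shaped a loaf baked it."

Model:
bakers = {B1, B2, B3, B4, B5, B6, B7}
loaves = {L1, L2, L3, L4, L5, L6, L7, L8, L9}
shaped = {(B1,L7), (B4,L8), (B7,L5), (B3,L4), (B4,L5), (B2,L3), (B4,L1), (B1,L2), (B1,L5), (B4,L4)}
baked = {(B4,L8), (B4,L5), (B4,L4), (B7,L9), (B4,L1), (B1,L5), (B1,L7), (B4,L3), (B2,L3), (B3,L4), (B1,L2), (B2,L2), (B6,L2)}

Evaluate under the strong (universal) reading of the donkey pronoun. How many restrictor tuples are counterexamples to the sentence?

1

"it" takes "a loaf" as antecedent — a donkey pronoun bound across the clause boundary.
Strong reading: for every (b,l) with shaped(b,l), baked(b,l).
Restrictor pairs: (B1,L2) ✓  (B1,L5) ✓  (B1,L7) ✓  (B2,L3) ✓  (B3,L4) ✓  (B4,L1) ✓  (B4,L4) ✓  (B4,L5) ✓  (B4,L8) ✓  (B7,L5) ✗
Counterexamples (restrictor pairs failing the scope): 1.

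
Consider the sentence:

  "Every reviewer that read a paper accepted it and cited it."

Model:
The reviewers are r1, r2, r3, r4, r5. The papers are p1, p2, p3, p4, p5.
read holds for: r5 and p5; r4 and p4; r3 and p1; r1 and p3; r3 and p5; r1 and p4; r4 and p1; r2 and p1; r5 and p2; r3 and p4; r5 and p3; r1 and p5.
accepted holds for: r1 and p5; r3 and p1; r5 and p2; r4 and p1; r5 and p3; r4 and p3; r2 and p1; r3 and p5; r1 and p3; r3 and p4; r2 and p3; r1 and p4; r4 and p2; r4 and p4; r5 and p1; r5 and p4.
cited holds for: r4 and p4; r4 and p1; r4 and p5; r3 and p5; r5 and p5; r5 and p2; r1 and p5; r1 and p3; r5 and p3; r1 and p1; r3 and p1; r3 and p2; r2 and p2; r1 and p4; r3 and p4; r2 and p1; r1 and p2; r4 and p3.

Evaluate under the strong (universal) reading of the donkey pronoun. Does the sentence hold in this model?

"it" takes "a paper" as antecedent — a donkey pronoun bound across the clause boundary.
Strong reading: for every (r,p) with read(r,p), accepted(r,p) ∧ cited(r,p).
Restrictor pairs: (r1,p3) ✓  (r1,p4) ✓  (r1,p5) ✓  (r2,p1) ✓  (r3,p1) ✓  (r3,p4) ✓  (r3,p5) ✓  (r4,p1) ✓  (r4,p4) ✓  (r5,p2) ✓  (r5,p3) ✓  (r5,p5) ✗
Counterexample: (r5,p5) is in read but fails the scope.

False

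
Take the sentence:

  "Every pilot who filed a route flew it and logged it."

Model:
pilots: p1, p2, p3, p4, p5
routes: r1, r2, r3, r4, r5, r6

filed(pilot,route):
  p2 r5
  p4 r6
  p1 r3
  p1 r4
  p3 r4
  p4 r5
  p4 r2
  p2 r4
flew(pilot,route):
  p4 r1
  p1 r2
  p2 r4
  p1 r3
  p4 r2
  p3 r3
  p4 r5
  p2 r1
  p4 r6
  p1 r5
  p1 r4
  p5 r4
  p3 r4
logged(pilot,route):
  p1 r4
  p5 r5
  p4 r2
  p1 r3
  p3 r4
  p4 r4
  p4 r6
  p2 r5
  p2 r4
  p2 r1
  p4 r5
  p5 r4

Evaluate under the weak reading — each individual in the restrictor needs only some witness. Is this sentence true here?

"it" takes "a route" as antecedent — a donkey pronoun bound across the clause boundary.
Weak reading: every pilot p with some filed-route has at least one filed-route r such that flew(p,r) ∧ logged(p,r).
Per pilot: p1:✓  p2:✓  p3:✓  p4:✓
Every pilot in the restrictor has a witness.

True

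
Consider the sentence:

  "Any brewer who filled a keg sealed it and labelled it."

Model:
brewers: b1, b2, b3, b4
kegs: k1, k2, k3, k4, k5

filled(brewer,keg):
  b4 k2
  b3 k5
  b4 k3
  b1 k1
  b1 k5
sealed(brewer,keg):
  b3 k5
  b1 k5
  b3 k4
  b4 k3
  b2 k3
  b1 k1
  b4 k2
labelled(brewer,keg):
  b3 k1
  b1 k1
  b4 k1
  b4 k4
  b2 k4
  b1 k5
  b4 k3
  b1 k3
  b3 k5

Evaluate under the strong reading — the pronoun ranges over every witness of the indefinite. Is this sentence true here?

"it" takes "a keg" as antecedent — a donkey pronoun bound across the clause boundary.
Strong reading: for every (b,k) with filled(b,k), sealed(b,k) ∧ labelled(b,k).
Restrictor pairs: (b1,k1) ✓  (b1,k5) ✓  (b3,k5) ✓  (b4,k2) ✗  (b4,k3) ✓
Counterexample: (b4,k2) is in filled but fails the scope.

False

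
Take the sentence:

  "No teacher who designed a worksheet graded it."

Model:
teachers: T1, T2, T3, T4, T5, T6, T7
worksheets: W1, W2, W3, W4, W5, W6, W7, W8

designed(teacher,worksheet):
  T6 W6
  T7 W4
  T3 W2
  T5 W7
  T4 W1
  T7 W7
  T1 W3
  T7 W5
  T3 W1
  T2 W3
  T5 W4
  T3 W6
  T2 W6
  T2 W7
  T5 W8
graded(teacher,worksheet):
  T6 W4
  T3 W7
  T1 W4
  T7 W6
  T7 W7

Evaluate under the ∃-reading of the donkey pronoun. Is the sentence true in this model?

"it" takes "a worksheet" as antecedent — a donkey pronoun bound across the clause boundary.
Truth condition: for no (t,w) with designed(t,w) does graded(t,w) hold.
Restrictor pairs — does the scope hold? (T1,W3):fails  (T2,W3):fails  (T2,W6):fails  (T2,W7):fails  (T3,W1):fails  (T3,W2):fails  (T3,W6):fails  (T4,W1):fails  (T5,W4):fails  (T5,W7):fails  (T5,W8):fails  (T6,W6):fails  (T7,W4):fails  (T7,W5):fails  (T7,W7):holds
Scope holds for 1 pair(s), so the sentence is false.

False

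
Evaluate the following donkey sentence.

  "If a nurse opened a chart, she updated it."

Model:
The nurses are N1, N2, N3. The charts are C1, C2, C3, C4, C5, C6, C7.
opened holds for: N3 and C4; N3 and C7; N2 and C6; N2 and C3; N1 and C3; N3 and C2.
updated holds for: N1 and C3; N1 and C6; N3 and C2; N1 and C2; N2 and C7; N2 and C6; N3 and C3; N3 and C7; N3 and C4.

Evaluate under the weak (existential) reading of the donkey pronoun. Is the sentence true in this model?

"it" takes "a chart" as antecedent — a donkey pronoun bound across the clause boundary.
Weak reading: every nurse n with some opened-chart has at least one opened-chart c such that updated(n,c).
Per nurse: N1:✓  N2:✓  N3:✓
Every nurse in the restrictor has a witness.

True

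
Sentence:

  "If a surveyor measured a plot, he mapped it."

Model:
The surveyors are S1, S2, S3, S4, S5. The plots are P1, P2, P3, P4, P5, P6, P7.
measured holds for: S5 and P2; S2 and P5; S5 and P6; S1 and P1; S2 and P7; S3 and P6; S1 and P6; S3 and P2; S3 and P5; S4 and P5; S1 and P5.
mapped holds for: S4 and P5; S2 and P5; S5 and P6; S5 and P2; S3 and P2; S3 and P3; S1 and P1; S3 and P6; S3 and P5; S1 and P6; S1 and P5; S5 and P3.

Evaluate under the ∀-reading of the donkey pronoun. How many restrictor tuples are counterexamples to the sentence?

1

"it" takes "a plot" as antecedent — a donkey pronoun bound across the clause boundary.
Strong reading: for every (s,p) with measured(s,p), mapped(s,p).
Restrictor pairs: (S1,P1) ✓  (S1,P5) ✓  (S1,P6) ✓  (S2,P5) ✓  (S2,P7) ✗  (S3,P2) ✓  (S3,P5) ✓  (S3,P6) ✓  (S4,P5) ✓  (S5,P2) ✓  (S5,P6) ✓
Counterexamples (restrictor pairs failing the scope): 1.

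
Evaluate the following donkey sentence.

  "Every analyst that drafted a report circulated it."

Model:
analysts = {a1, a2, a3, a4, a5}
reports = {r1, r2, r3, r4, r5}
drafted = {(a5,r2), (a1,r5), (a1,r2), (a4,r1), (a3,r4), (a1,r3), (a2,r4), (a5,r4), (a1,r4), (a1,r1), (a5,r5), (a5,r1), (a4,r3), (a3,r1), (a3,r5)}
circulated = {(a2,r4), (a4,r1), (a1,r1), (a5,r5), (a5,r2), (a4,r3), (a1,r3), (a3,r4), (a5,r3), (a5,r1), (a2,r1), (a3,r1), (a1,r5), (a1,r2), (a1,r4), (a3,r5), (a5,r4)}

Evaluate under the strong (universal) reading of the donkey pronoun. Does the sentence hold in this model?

"it" takes "a report" as antecedent — a donkey pronoun bound across the clause boundary.
Strong reading: for every (a,r) with drafted(a,r), circulated(a,r).
Restrictor pairs: (a1,r1) ✓  (a1,r2) ✓  (a1,r3) ✓  (a1,r4) ✓  (a1,r5) ✓  (a2,r4) ✓  (a3,r1) ✓  (a3,r4) ✓  (a3,r5) ✓  (a4,r1) ✓  (a4,r3) ✓  (a5,r1) ✓  (a5,r2) ✓  (a5,r4) ✓  (a5,r5) ✓
Every restrictor pair satisfies the scope.

True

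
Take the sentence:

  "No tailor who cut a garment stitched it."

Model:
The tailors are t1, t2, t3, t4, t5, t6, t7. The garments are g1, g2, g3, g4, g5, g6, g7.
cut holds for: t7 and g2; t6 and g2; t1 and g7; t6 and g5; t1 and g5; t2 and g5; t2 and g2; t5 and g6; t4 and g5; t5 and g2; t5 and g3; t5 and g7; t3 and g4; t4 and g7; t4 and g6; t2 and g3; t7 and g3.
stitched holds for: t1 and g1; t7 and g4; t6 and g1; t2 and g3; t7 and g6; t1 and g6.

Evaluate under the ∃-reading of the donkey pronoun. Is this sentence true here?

False

"it" takes "a garment" as antecedent — a donkey pronoun bound across the clause boundary.
Truth condition: for no (t,g) with cut(t,g) does stitched(t,g) hold.
Restrictor pairs — does the scope hold? (t1,g5):fails  (t1,g7):fails  (t2,g2):fails  (t2,g3):holds  (t2,g5):fails  (t3,g4):fails  (t4,g5):fails  (t4,g6):fails  (t4,g7):fails  (t5,g2):fails  (t5,g3):fails  (t5,g6):fails  (t5,g7):fails  (t6,g2):fails  (t6,g5):fails  (t7,g2):fails  (t7,g3):fails
Scope holds for 1 pair(s), so the sentence is false.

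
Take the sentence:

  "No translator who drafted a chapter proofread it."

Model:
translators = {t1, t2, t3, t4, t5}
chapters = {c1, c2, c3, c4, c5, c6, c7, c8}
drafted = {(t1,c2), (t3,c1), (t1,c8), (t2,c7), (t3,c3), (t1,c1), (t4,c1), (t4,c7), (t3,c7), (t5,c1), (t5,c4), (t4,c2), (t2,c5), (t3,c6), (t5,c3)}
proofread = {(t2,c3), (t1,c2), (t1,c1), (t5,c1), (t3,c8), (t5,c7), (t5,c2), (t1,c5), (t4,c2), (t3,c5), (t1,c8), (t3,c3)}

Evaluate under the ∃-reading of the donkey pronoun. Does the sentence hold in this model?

False

"it" takes "a chapter" as antecedent — a donkey pronoun bound across the clause boundary.
Truth condition: for no (t,c) with drafted(t,c) does proofread(t,c) hold.
Restrictor pairs — does the scope hold? (t1,c1):holds  (t1,c2):holds  (t1,c8):holds  (t2,c5):fails  (t2,c7):fails  (t3,c1):fails  (t3,c3):holds  (t3,c6):fails  (t3,c7):fails  (t4,c1):fails  (t4,c2):holds  (t4,c7):fails  (t5,c1):holds  (t5,c3):fails  (t5,c4):fails
Scope holds for 6 pair(s), so the sentence is false.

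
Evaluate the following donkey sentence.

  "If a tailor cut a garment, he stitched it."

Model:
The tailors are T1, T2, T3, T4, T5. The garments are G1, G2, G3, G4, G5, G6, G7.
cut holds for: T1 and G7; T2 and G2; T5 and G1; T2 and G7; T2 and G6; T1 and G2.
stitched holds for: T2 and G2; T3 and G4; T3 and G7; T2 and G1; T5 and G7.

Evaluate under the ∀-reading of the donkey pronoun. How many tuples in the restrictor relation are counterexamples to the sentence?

"it" takes "a garment" as antecedent — a donkey pronoun bound across the clause boundary.
Strong reading: for every (t,g) with cut(t,g), stitched(t,g).
Restrictor pairs: (T1,G2) ✗  (T1,G7) ✗  (T2,G2) ✓  (T2,G6) ✗  (T2,G7) ✗  (T5,G1) ✗
Counterexamples (restrictor pairs failing the scope): 5.

5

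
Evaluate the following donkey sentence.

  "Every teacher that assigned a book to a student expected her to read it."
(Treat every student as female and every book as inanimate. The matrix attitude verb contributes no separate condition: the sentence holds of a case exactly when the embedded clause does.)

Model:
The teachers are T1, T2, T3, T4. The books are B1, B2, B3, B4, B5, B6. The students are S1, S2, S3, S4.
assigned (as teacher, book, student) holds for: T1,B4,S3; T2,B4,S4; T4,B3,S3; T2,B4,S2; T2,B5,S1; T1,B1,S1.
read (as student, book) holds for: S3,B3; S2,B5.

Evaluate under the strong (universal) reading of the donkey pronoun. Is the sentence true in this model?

"her" takes "a student" as antecedent and "it" takes "a book"; both are donkey pronouns co-varying with the restrictor.
Strong reading: for every (t,b,s) with assigned(t,b,s), read(s,b).
Restrictor triples: (T1,B1,S1)→read(S1,B1) ✗  (T1,B4,S3)→read(S3,B4) ✗  (T2,B4,S2)→read(S2,B4) ✗  (T2,B4,S4)→read(S4,B4) ✗  (T2,B5,S1)→read(S1,B5) ✗  (T4,B3,S3)→read(S3,B3) ✓
Counterexample: (T1,B1,S1) — read(S1,B1) does not hold.

False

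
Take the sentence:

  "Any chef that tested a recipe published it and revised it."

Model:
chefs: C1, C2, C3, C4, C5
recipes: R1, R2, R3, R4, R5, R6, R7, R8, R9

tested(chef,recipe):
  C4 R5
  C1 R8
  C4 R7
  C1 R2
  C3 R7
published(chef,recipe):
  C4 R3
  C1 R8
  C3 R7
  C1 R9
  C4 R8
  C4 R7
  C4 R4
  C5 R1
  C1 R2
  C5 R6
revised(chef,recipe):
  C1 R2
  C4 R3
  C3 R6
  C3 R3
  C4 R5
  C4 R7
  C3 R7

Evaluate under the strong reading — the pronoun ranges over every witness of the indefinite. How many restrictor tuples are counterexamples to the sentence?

2

"it" takes "a recipe" as antecedent — a donkey pronoun bound across the clause boundary.
Strong reading: for every (c,r) with tested(c,r), published(c,r) ∧ revised(c,r).
Restrictor pairs: (C1,R2) ✓  (C1,R8) ✗  (C3,R7) ✓  (C4,R5) ✗  (C4,R7) ✓
Counterexamples (restrictor pairs failing the scope): 2.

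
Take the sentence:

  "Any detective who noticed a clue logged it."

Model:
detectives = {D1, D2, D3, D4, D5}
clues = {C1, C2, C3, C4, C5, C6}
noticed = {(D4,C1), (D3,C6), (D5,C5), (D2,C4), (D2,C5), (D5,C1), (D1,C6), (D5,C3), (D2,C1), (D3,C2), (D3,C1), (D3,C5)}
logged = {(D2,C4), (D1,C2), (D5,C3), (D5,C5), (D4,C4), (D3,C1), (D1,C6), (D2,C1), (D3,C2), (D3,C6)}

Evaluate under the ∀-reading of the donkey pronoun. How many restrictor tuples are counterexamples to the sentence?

"it" takes "a clue" as antecedent — a donkey pronoun bound across the clause boundary.
Strong reading: for every (d,c) with noticed(d,c), logged(d,c).
Restrictor pairs: (D1,C6) ✓  (D2,C1) ✓  (D2,C4) ✓  (D2,C5) ✗  (D3,C1) ✓  (D3,C2) ✓  (D3,C5) ✗  (D3,C6) ✓  (D4,C1) ✗  (D5,C1) ✗  (D5,C3) ✓  (D5,C5) ✓
Counterexamples (restrictor pairs failing the scope): 4.

4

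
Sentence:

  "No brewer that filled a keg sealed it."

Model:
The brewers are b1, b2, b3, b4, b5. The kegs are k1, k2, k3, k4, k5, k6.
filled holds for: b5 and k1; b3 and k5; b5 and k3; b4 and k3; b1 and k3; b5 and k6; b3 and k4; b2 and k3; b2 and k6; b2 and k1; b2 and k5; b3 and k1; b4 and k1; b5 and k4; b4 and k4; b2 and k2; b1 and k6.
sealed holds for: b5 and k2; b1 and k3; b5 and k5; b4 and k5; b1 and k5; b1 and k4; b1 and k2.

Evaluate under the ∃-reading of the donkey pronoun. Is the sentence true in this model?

"it" takes "a keg" as antecedent — a donkey pronoun bound across the clause boundary.
Truth condition: for no (b,k) with filled(b,k) does sealed(b,k) hold.
Restrictor pairs — does the scope hold? (b1,k3):holds  (b1,k6):fails  (b2,k1):fails  (b2,k2):fails  (b2,k3):fails  (b2,k5):fails  (b2,k6):fails  (b3,k1):fails  (b3,k4):fails  (b3,k5):fails  (b4,k1):fails  (b4,k3):fails  (b4,k4):fails  (b5,k1):fails  (b5,k3):fails  (b5,k4):fails  (b5,k6):fails
Scope holds for 1 pair(s), so the sentence is false.

False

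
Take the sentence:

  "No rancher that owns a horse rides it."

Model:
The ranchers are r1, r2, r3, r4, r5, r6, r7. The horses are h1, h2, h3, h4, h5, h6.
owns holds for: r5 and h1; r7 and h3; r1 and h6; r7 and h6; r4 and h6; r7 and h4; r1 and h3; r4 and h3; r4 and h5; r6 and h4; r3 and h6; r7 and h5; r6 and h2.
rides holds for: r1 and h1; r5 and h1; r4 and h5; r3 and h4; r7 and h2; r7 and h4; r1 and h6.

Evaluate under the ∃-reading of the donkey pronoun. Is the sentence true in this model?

False

"it" takes "a horse" as antecedent — a donkey pronoun bound across the clause boundary.
Truth condition: for no (r,h) with owns(r,h) does rides(r,h) hold.
Restrictor pairs — does the scope hold? (r1,h3):fails  (r1,h6):holds  (r3,h6):fails  (r4,h3):fails  (r4,h5):holds  (r4,h6):fails  (r5,h1):holds  (r6,h2):fails  (r6,h4):fails  (r7,h3):fails  (r7,h4):holds  (r7,h5):fails  (r7,h6):fails
Scope holds for 4 pair(s), so the sentence is false.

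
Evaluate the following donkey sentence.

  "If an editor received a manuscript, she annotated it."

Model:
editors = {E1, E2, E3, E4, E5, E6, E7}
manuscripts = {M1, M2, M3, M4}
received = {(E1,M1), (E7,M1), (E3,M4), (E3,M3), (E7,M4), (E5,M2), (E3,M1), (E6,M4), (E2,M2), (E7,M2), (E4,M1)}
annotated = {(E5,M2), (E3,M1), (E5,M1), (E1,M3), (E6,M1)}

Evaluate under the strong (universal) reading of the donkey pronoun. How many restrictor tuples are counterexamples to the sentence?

"it" takes "a manuscript" as antecedent — a donkey pronoun bound across the clause boundary.
Strong reading: for every (e,m) with received(e,m), annotated(e,m).
Restrictor pairs: (E1,M1) ✗  (E2,M2) ✗  (E3,M1) ✓  (E3,M3) ✗  (E3,M4) ✗  (E4,M1) ✗  (E5,M2) ✓  (E6,M4) ✗  (E7,M1) ✗  (E7,M2) ✗  (E7,M4) ✗
Counterexamples (restrictor pairs failing the scope): 9.

9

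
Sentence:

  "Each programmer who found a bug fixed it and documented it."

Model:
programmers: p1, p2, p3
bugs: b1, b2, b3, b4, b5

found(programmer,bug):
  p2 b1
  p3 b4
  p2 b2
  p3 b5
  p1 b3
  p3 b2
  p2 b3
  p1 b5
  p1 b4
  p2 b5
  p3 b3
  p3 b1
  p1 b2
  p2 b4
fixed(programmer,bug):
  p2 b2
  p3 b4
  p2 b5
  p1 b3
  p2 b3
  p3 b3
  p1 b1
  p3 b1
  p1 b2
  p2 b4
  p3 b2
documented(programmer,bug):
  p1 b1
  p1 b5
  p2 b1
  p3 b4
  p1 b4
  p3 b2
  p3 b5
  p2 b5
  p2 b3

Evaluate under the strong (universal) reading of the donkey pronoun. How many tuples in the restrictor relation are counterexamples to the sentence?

10

"it" takes "a bug" as antecedent — a donkey pronoun bound across the clause boundary.
Strong reading: for every (p,b) with found(p,b), fixed(p,b) ∧ documented(p,b).
Restrictor pairs: (p1,b2) ✗  (p1,b3) ✗  (p1,b4) ✗  (p1,b5) ✗  (p2,b1) ✗  (p2,b2) ✗  (p2,b3) ✓  (p2,b4) ✗  (p2,b5) ✓  (p3,b1) ✗  (p3,b2) ✓  (p3,b3) ✗  (p3,b4) ✓  (p3,b5) ✗
Counterexamples (restrictor pairs failing the scope): 10.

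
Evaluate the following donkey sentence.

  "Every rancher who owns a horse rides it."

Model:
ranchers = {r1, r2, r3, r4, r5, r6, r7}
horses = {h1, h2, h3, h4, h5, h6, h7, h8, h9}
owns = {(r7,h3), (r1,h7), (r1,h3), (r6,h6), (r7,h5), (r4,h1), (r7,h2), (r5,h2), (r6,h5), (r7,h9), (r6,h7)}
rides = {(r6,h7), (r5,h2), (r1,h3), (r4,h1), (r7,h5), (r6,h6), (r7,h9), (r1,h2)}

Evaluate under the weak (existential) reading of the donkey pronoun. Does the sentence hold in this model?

True

"it" takes "a horse" as antecedent — a donkey pronoun bound across the clause boundary.
Weak reading: every rancher r with some owns-horse has at least one owns-horse h such that rides(r,h).
Per rancher: r1:✓  r4:✓  r5:✓  r6:✓  r7:✓
Every rancher in the restrictor has a witness.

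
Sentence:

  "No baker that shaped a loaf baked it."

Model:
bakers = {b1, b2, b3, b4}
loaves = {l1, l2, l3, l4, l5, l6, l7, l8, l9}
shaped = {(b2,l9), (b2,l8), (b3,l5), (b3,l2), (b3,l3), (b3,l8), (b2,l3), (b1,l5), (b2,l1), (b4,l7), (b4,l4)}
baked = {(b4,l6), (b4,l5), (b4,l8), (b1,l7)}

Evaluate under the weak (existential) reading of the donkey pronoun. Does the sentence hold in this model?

"it" takes "a loaf" as antecedent — a donkey pronoun bound across the clause boundary.
Truth condition: for no (b,l) with shaped(b,l) does baked(b,l) hold.
Restrictor pairs — does the scope hold? (b1,l5):fails  (b2,l1):fails  (b2,l3):fails  (b2,l8):fails  (b2,l9):fails  (b3,l2):fails  (b3,l3):fails  (b3,l5):fails  (b3,l8):fails  (b4,l4):fails  (b4,l7):fails
Scope holds for no restrictor pair, so the sentence is true.

True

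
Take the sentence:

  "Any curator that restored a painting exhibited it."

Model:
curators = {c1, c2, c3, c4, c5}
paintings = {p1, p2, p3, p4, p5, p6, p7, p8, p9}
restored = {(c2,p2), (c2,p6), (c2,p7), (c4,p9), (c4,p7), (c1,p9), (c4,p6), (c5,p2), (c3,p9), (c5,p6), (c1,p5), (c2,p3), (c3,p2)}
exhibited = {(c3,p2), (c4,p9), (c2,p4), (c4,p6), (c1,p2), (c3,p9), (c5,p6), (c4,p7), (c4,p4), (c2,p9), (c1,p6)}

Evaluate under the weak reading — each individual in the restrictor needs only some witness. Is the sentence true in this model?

"it" takes "a painting" as antecedent — a donkey pronoun bound across the clause boundary.
Weak reading: every curator c with some restored-painting has at least one restored-painting p such that exhibited(c,p).
Per curator: c1:✗  c2:✗  c3:✓  c4:✓  c5:✓
c1 has no witness among its restored-paintings.

False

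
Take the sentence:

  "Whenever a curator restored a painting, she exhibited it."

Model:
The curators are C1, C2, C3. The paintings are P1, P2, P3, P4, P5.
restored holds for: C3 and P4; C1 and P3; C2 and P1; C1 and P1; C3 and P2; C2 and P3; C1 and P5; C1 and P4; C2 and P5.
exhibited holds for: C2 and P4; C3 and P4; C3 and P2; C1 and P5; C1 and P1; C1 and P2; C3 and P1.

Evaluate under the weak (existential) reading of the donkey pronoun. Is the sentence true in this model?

"it" takes "a painting" as antecedent — a donkey pronoun bound across the clause boundary.
Weak reading: every curator c with some restored-painting has at least one restored-painting p such that exhibited(c,p).
Per curator: C1:✓  C2:✗  C3:✓
C2 has no witness among its restored-paintings.

False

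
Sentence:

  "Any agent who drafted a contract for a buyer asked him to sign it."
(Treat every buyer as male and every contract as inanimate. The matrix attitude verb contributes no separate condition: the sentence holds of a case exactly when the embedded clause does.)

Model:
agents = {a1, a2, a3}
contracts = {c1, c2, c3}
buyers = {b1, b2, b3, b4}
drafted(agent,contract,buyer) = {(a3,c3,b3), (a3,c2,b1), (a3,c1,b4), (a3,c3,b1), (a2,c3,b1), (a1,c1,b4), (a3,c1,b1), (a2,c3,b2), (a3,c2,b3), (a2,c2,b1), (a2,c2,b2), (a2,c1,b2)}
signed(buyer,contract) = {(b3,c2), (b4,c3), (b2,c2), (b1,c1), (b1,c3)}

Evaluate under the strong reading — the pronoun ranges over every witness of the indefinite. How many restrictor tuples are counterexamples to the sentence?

7

"him" takes "a buyer" as antecedent and "it" takes "a contract"; both are donkey pronouns co-varying with the restrictor.
Strong reading: for every (a,c,b) with drafted(a,c,b), signed(b,c).
Restrictor triples: (a1,c1,b4)→signed(b4,c1) ✗  (a2,c1,b2)→signed(b2,c1) ✗  (a2,c2,b1)→signed(b1,c2) ✗  (a2,c2,b2)→signed(b2,c2) ✓  (a2,c3,b1)→signed(b1,c3) ✓  (a2,c3,b2)→signed(b2,c3) ✗  (a3,c1,b1)→signed(b1,c1) ✓  (a3,c1,b4)→signed(b4,c1) ✗  (a3,c2,b1)→signed(b1,c2) ✗  (a3,c2,b3)→signed(b3,c2) ✓  (a3,c3,b1)→signed(b1,c3) ✓  (a3,c3,b3)→signed(b3,c3) ✗
Counterexamples (restrictor triples failing the scope): 7.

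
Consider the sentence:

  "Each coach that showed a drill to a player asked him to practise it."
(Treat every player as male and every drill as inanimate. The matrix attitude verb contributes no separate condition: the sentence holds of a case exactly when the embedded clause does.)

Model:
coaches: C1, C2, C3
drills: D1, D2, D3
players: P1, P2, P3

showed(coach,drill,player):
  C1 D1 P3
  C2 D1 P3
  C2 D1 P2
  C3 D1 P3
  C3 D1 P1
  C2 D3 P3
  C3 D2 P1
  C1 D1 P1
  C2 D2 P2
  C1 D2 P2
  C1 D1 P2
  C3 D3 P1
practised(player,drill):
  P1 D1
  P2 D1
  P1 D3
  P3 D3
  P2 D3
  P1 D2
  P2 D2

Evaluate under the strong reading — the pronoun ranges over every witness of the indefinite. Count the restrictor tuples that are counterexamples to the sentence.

3

"him" takes "a player" as antecedent and "it" takes "a drill"; both are donkey pronouns co-varying with the restrictor.
Strong reading: for every (c,d,p) with showed(c,d,p), practised(p,d).
Restrictor triples: (C1,D1,P1)→practised(P1,D1) ✓  (C1,D1,P2)→practised(P2,D1) ✓  (C1,D1,P3)→practised(P3,D1) ✗  (C1,D2,P2)→practised(P2,D2) ✓  (C2,D1,P2)→practised(P2,D1) ✓  (C2,D1,P3)→practised(P3,D1) ✗  (C2,D2,P2)→practised(P2,D2) ✓  (C2,D3,P3)→practised(P3,D3) ✓  (C3,D1,P1)→practised(P1,D1) ✓  (C3,D1,P3)→practised(P3,D1) ✗  (C3,D2,P1)→practised(P1,D2) ✓  (C3,D3,P1)→practised(P1,D3) ✓
Counterexamples (restrictor triples failing the scope): 3.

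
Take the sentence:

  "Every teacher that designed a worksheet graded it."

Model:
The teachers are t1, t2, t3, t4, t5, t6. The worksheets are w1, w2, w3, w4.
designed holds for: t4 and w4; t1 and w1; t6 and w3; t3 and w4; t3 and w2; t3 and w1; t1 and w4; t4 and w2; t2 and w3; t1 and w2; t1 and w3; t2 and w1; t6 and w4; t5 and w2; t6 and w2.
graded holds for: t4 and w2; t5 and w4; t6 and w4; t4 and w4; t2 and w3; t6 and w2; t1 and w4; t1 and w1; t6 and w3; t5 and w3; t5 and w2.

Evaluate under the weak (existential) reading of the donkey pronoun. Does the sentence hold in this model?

False

"it" takes "a worksheet" as antecedent — a donkey pronoun bound across the clause boundary.
Weak reading: every teacher t with some designed-worksheet has at least one designed-worksheet w such that graded(t,w).
Per teacher: t1:✓  t2:✓  t3:✗  t4:✓  t5:✓  t6:✓
t3 has no witness among its designed-worksheets.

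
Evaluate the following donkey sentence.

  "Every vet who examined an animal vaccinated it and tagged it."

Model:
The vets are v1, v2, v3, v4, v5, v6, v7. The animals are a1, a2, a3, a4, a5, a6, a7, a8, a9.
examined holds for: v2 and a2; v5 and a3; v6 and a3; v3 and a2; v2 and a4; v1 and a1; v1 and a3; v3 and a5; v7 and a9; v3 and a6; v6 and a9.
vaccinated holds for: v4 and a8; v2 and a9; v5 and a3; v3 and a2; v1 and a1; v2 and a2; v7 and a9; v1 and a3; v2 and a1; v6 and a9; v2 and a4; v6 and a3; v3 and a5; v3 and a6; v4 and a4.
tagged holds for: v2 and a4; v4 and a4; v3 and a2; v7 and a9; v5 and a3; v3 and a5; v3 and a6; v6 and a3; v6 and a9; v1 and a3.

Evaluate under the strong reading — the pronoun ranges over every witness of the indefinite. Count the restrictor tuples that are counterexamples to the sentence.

2

"it" takes "an animal" as antecedent — a donkey pronoun bound across the clause boundary.
Strong reading: for every (v,a) with examined(v,a), vaccinated(v,a) ∧ tagged(v,a).
Restrictor pairs: (v1,a1) ✗  (v1,a3) ✓  (v2,a2) ✗  (v2,a4) ✓  (v3,a2) ✓  (v3,a5) ✓  (v3,a6) ✓  (v5,a3) ✓  (v6,a3) ✓  (v6,a9) ✓  (v7,a9) ✓
Counterexamples (restrictor pairs failing the scope): 2.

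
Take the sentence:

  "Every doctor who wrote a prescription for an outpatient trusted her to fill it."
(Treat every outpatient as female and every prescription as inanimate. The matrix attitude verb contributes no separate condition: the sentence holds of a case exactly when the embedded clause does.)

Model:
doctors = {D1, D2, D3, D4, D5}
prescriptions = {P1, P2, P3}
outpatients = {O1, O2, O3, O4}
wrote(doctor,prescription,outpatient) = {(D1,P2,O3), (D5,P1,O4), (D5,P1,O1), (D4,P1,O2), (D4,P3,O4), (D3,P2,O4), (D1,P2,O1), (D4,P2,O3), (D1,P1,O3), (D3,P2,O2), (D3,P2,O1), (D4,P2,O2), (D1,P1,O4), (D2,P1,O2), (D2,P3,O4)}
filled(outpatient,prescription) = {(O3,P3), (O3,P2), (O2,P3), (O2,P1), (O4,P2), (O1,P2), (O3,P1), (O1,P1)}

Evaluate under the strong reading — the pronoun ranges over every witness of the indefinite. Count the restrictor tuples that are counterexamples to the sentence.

"her" takes "an outpatient" as antecedent and "it" takes "a prescription"; both are donkey pronouns co-varying with the restrictor.
Strong reading: for every (d,p,o) with wrote(d,p,o), filled(o,p).
Restrictor triples: (D1,P1,O3)→filled(O3,P1) ✓  (D1,P1,O4)→filled(O4,P1) ✗  (D1,P2,O1)→filled(O1,P2) ✓  (D1,P2,O3)→filled(O3,P2) ✓  (D2,P1,O2)→filled(O2,P1) ✓  (D2,P3,O4)→filled(O4,P3) ✗  (D3,P2,O1)→filled(O1,P2) ✓  (D3,P2,O2)→filled(O2,P2) ✗  (D3,P2,O4)→filled(O4,P2) ✓  (D4,P1,O2)→filled(O2,P1) ✓  (D4,P2,O2)→filled(O2,P2) ✗  (D4,P2,O3)→filled(O3,P2) ✓  (D4,P3,O4)→filled(O4,P3) ✗  (D5,P1,O1)→filled(O1,P1) ✓  (D5,P1,O4)→filled(O4,P1) ✗
Counterexamples (restrictor triples failing the scope): 6.

6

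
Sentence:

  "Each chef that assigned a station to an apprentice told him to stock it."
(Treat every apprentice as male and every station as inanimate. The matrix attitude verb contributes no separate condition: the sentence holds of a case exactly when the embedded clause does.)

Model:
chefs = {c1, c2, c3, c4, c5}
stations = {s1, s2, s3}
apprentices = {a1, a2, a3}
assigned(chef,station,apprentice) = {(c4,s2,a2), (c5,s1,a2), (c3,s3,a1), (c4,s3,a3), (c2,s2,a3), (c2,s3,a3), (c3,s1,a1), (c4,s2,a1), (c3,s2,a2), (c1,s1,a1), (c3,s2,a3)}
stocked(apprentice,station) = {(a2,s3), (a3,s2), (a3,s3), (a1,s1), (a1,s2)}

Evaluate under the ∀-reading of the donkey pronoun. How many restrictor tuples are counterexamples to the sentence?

"him" takes "an apprentice" as antecedent and "it" takes "a station"; both are donkey pronouns co-varying with the restrictor.
Strong reading: for every (c,s,a) with assigned(c,s,a), stocked(a,s).
Restrictor triples: (c1,s1,a1)→stocked(a1,s1) ✓  (c2,s2,a3)→stocked(a3,s2) ✓  (c2,s3,a3)→stocked(a3,s3) ✓  (c3,s1,a1)→stocked(a1,s1) ✓  (c3,s2,a2)→stocked(a2,s2) ✗  (c3,s2,a3)→stocked(a3,s2) ✓  (c3,s3,a1)→stocked(a1,s3) ✗  (c4,s2,a1)→stocked(a1,s2) ✓  (c4,s2,a2)→stocked(a2,s2) ✗  (c4,s3,a3)→stocked(a3,s3) ✓  (c5,s1,a2)→stocked(a2,s1) ✗
Counterexamples (restrictor triples failing the scope): 4.

4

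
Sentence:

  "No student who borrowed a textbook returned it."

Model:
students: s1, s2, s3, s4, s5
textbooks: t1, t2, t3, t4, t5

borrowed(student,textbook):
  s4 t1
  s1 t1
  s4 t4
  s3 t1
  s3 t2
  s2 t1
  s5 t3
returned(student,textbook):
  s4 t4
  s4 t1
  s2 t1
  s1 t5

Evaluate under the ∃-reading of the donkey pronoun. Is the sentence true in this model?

"it" takes "a textbook" as antecedent — a donkey pronoun bound across the clause boundary.
Truth condition: for no (s,t) with borrowed(s,t) does returned(s,t) hold.
Restrictor pairs — does the scope hold? (s1,t1):fails  (s2,t1):holds  (s3,t1):fails  (s3,t2):fails  (s4,t1):holds  (s4,t4):holds  (s5,t3):fails
Scope holds for 3 pair(s), so the sentence is false.

False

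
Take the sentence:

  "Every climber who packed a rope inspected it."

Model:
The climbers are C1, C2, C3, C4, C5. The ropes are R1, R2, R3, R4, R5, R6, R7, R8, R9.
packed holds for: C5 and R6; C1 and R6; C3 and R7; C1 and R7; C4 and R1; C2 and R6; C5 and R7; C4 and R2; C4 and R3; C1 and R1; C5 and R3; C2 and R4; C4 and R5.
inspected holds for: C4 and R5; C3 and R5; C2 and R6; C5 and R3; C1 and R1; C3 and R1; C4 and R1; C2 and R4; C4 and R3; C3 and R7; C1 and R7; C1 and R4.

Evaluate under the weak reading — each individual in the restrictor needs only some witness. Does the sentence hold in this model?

True

"it" takes "a rope" as antecedent — a donkey pronoun bound across the clause boundary.
Weak reading: every climber c with some packed-rope has at least one packed-rope r such that inspected(c,r).
Per climber: C1:✓  C2:✓  C3:✓  C4:✓  C5:✓
Every climber in the restrictor has a witness.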